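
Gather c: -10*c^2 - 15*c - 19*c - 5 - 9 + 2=-10*c^2 - 34*c - 12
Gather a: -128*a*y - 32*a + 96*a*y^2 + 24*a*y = a*(96*y^2 - 104*y - 32)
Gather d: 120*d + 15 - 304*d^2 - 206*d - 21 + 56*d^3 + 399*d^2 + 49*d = 56*d^3 + 95*d^2 - 37*d - 6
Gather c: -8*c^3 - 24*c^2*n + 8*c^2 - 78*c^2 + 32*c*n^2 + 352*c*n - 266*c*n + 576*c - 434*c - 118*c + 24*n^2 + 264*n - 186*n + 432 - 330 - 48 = -8*c^3 + c^2*(-24*n - 70) + c*(32*n^2 + 86*n + 24) + 24*n^2 + 78*n + 54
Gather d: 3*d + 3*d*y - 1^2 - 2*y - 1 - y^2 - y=d*(3*y + 3) - y^2 - 3*y - 2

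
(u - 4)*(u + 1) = u^2 - 3*u - 4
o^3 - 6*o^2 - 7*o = o*(o - 7)*(o + 1)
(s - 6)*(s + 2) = s^2 - 4*s - 12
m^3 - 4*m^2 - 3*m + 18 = (m - 3)^2*(m + 2)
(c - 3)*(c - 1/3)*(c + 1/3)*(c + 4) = c^4 + c^3 - 109*c^2/9 - c/9 + 4/3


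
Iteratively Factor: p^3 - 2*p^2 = (p - 2)*(p^2) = p*(p - 2)*(p)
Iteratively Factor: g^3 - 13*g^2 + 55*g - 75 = (g - 5)*(g^2 - 8*g + 15) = (g - 5)*(g - 3)*(g - 5)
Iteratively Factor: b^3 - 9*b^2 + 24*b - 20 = (b - 5)*(b^2 - 4*b + 4) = (b - 5)*(b - 2)*(b - 2)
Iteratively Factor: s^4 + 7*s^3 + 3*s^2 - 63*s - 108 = (s + 3)*(s^3 + 4*s^2 - 9*s - 36) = (s + 3)^2*(s^2 + s - 12) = (s - 3)*(s + 3)^2*(s + 4)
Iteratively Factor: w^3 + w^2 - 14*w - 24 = (w + 2)*(w^2 - w - 12) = (w + 2)*(w + 3)*(w - 4)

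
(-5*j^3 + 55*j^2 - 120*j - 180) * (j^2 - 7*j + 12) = -5*j^5 + 90*j^4 - 565*j^3 + 1320*j^2 - 180*j - 2160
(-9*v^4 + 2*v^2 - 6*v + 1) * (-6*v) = 54*v^5 - 12*v^3 + 36*v^2 - 6*v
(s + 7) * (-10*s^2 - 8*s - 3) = -10*s^3 - 78*s^2 - 59*s - 21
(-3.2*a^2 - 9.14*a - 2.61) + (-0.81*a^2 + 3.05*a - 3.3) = -4.01*a^2 - 6.09*a - 5.91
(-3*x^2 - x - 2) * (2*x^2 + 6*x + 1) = -6*x^4 - 20*x^3 - 13*x^2 - 13*x - 2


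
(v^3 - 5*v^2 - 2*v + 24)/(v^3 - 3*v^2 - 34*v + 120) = (v^2 - v - 6)/(v^2 + v - 30)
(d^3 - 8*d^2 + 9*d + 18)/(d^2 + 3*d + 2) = (d^2 - 9*d + 18)/(d + 2)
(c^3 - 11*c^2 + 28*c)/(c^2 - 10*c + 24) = c*(c - 7)/(c - 6)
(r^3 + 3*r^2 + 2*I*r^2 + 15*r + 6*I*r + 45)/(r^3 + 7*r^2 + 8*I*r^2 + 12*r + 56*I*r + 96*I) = (r^2 + 2*I*r + 15)/(r^2 + r*(4 + 8*I) + 32*I)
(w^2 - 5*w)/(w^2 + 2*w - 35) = w/(w + 7)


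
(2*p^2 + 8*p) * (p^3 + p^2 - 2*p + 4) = 2*p^5 + 10*p^4 + 4*p^3 - 8*p^2 + 32*p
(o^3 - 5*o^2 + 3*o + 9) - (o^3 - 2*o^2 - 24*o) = -3*o^2 + 27*o + 9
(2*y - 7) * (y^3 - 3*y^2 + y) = 2*y^4 - 13*y^3 + 23*y^2 - 7*y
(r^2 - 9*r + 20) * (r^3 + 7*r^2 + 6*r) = r^5 - 2*r^4 - 37*r^3 + 86*r^2 + 120*r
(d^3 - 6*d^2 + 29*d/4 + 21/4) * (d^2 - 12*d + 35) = d^5 - 18*d^4 + 457*d^3/4 - 1167*d^2/4 + 763*d/4 + 735/4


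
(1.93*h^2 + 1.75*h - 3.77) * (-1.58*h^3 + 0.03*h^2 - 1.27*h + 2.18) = -3.0494*h^5 - 2.7071*h^4 + 3.558*h^3 + 1.8718*h^2 + 8.6029*h - 8.2186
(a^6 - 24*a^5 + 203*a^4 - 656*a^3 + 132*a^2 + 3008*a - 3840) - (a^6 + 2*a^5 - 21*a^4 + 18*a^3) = -26*a^5 + 224*a^4 - 674*a^3 + 132*a^2 + 3008*a - 3840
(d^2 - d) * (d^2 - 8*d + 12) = d^4 - 9*d^3 + 20*d^2 - 12*d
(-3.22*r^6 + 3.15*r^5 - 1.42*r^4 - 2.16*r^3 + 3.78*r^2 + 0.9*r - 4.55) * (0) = 0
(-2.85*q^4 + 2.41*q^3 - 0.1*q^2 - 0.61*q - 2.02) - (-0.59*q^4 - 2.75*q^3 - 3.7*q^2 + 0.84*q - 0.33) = -2.26*q^4 + 5.16*q^3 + 3.6*q^2 - 1.45*q - 1.69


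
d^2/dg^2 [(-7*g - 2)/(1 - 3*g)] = 78/(3*g - 1)^3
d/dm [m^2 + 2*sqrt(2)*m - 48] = 2*m + 2*sqrt(2)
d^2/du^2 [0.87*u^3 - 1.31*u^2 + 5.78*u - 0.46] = 5.22*u - 2.62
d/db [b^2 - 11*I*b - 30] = 2*b - 11*I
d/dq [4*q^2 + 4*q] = 8*q + 4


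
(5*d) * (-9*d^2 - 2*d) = -45*d^3 - 10*d^2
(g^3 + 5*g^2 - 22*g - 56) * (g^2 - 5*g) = g^5 - 47*g^3 + 54*g^2 + 280*g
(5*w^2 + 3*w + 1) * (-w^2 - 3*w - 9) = -5*w^4 - 18*w^3 - 55*w^2 - 30*w - 9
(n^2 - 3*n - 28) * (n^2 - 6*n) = n^4 - 9*n^3 - 10*n^2 + 168*n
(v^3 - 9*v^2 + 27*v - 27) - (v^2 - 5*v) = v^3 - 10*v^2 + 32*v - 27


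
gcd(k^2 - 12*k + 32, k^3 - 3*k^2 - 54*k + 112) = k - 8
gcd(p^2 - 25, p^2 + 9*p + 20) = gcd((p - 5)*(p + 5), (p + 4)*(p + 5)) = p + 5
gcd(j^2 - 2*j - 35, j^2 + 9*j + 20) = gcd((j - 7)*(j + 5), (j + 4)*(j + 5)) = j + 5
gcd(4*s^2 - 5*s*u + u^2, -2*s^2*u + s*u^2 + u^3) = s - u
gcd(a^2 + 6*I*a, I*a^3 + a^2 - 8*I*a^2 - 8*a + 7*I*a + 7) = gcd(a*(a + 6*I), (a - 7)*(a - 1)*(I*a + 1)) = 1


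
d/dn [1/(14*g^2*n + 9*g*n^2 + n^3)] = (-14*g^2 - 18*g*n - 3*n^2)/(n^2*(14*g^2 + 9*g*n + n^2)^2)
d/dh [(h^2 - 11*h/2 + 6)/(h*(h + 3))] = (17*h^2 - 24*h - 36)/(2*h^2*(h^2 + 6*h + 9))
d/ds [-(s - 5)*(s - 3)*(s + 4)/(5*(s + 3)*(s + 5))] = (-s^4 - 16*s^3 - 30*s^2 + 240*s + 735)/(5*(s^4 + 16*s^3 + 94*s^2 + 240*s + 225))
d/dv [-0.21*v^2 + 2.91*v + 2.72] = 2.91 - 0.42*v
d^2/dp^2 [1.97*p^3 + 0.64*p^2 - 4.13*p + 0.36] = 11.82*p + 1.28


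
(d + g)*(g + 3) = d*g + 3*d + g^2 + 3*g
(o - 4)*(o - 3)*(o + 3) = o^3 - 4*o^2 - 9*o + 36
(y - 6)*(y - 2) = y^2 - 8*y + 12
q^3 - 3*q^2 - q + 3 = (q - 3)*(q - 1)*(q + 1)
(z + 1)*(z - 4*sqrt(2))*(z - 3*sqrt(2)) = z^3 - 7*sqrt(2)*z^2 + z^2 - 7*sqrt(2)*z + 24*z + 24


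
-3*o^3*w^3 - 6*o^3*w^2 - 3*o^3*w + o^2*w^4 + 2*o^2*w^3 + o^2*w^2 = w*(-3*o + w)*(o*w + o)^2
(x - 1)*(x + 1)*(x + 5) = x^3 + 5*x^2 - x - 5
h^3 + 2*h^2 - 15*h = h*(h - 3)*(h + 5)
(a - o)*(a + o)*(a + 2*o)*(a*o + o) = a^4*o + 2*a^3*o^2 + a^3*o - a^2*o^3 + 2*a^2*o^2 - 2*a*o^4 - a*o^3 - 2*o^4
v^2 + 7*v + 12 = (v + 3)*(v + 4)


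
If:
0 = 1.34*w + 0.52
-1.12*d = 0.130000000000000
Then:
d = -0.12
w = -0.39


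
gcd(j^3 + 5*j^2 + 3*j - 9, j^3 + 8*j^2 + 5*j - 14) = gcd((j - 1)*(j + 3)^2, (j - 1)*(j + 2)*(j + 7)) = j - 1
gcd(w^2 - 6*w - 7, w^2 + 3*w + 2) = w + 1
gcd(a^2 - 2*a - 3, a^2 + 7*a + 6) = a + 1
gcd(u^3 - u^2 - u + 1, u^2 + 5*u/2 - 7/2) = u - 1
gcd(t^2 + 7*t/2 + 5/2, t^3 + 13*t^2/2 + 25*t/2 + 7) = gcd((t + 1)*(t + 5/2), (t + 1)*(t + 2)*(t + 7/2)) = t + 1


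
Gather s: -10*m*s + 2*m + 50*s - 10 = 2*m + s*(50 - 10*m) - 10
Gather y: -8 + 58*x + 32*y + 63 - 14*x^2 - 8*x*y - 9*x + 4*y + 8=-14*x^2 + 49*x + y*(36 - 8*x) + 63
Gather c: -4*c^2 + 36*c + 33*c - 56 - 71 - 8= -4*c^2 + 69*c - 135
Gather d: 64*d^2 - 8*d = 64*d^2 - 8*d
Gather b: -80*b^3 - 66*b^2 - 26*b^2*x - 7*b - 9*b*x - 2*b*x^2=-80*b^3 + b^2*(-26*x - 66) + b*(-2*x^2 - 9*x - 7)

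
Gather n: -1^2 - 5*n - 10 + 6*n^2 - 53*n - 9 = 6*n^2 - 58*n - 20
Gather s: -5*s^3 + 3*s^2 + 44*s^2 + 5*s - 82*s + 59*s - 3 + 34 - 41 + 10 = -5*s^3 + 47*s^2 - 18*s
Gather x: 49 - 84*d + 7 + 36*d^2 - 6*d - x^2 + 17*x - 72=36*d^2 - 90*d - x^2 + 17*x - 16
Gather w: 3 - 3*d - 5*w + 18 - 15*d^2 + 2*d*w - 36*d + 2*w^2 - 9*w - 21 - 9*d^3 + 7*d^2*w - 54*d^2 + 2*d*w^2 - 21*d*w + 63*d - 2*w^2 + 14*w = -9*d^3 - 69*d^2 + 2*d*w^2 + 24*d + w*(7*d^2 - 19*d)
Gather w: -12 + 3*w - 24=3*w - 36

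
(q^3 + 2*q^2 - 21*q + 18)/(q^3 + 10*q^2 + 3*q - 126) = (q - 1)/(q + 7)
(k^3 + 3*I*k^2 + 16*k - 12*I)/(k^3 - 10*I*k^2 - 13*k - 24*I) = (-k^3 - 3*I*k^2 - 16*k + 12*I)/(-k^3 + 10*I*k^2 + 13*k + 24*I)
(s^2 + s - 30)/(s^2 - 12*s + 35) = (s + 6)/(s - 7)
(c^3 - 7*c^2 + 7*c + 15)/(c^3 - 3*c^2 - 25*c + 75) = (c + 1)/(c + 5)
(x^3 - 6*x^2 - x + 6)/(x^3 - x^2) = 1 - 5/x - 6/x^2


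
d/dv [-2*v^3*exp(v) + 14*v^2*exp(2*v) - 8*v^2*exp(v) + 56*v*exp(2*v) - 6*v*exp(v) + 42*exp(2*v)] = 2*(-v^3 + 14*v^2*exp(v) - 7*v^2 + 70*v*exp(v) - 11*v + 70*exp(v) - 3)*exp(v)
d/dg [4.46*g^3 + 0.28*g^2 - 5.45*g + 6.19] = 13.38*g^2 + 0.56*g - 5.45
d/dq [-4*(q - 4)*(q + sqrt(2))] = -8*q - 4*sqrt(2) + 16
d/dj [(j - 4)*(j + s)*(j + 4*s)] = 3*j^2 + 10*j*s - 8*j + 4*s^2 - 20*s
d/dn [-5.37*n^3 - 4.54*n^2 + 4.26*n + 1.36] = -16.11*n^2 - 9.08*n + 4.26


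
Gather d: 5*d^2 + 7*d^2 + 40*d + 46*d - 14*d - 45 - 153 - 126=12*d^2 + 72*d - 324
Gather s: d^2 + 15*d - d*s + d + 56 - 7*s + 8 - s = d^2 + 16*d + s*(-d - 8) + 64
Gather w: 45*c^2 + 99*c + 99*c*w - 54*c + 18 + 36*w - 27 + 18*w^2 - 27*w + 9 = 45*c^2 + 45*c + 18*w^2 + w*(99*c + 9)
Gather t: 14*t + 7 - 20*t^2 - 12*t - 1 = -20*t^2 + 2*t + 6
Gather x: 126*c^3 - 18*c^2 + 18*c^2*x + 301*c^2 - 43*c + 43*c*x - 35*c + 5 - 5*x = 126*c^3 + 283*c^2 - 78*c + x*(18*c^2 + 43*c - 5) + 5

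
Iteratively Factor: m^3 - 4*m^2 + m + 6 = (m - 2)*(m^2 - 2*m - 3) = (m - 2)*(m + 1)*(m - 3)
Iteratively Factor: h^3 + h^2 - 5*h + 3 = (h + 3)*(h^2 - 2*h + 1) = (h - 1)*(h + 3)*(h - 1)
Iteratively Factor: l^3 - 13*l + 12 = (l - 3)*(l^2 + 3*l - 4) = (l - 3)*(l - 1)*(l + 4)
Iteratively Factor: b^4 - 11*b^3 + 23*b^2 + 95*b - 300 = (b - 4)*(b^3 - 7*b^2 - 5*b + 75) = (b - 4)*(b + 3)*(b^2 - 10*b + 25) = (b - 5)*(b - 4)*(b + 3)*(b - 5)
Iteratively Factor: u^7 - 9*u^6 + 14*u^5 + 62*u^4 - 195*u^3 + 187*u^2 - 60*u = (u - 1)*(u^6 - 8*u^5 + 6*u^4 + 68*u^3 - 127*u^2 + 60*u) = u*(u - 1)*(u^5 - 8*u^4 + 6*u^3 + 68*u^2 - 127*u + 60) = u*(u - 1)^2*(u^4 - 7*u^3 - u^2 + 67*u - 60) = u*(u - 4)*(u - 1)^2*(u^3 - 3*u^2 - 13*u + 15) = u*(u - 4)*(u - 1)^2*(u + 3)*(u^2 - 6*u + 5) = u*(u - 5)*(u - 4)*(u - 1)^2*(u + 3)*(u - 1)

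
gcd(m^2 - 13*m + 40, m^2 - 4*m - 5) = m - 5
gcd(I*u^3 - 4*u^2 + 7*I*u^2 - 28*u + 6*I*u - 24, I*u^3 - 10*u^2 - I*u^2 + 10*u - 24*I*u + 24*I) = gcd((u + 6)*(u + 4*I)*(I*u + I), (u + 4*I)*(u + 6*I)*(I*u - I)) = u + 4*I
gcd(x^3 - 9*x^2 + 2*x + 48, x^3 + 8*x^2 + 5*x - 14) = x + 2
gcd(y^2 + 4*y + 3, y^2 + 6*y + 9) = y + 3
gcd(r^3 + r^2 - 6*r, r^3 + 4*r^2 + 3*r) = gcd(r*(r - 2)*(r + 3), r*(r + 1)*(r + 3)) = r^2 + 3*r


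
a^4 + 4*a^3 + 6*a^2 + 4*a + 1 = (a + 1)^4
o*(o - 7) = o^2 - 7*o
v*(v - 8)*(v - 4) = v^3 - 12*v^2 + 32*v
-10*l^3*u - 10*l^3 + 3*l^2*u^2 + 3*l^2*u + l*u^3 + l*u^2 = (-2*l + u)*(5*l + u)*(l*u + l)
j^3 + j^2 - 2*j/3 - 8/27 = (j - 2/3)*(j + 1/3)*(j + 4/3)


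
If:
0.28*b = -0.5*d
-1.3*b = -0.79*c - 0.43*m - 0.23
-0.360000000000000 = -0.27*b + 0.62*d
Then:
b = 0.58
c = 0.668687498461816 - 0.544303797468354*m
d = -0.33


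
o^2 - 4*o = o*(o - 4)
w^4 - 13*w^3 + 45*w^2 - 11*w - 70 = (w - 7)*(w - 5)*(w - 2)*(w + 1)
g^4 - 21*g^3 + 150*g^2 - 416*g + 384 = (g - 8)^2*(g - 3)*(g - 2)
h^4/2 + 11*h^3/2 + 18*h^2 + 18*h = h*(h/2 + 1)*(h + 3)*(h + 6)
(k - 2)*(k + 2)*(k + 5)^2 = k^4 + 10*k^3 + 21*k^2 - 40*k - 100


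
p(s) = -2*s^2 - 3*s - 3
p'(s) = -4*s - 3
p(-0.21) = -2.46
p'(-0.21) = -2.16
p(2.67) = -25.27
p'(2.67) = -13.68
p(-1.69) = -3.64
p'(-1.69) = 3.76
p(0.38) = -4.43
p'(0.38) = -4.52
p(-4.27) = -26.66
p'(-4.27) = 14.08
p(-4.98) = -37.66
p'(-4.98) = 16.92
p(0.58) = -5.41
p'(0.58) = -5.32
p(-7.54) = -94.08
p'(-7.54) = 27.16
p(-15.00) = -408.00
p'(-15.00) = 57.00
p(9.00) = -192.00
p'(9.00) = -39.00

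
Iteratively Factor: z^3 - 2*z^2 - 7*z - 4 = (z + 1)*(z^2 - 3*z - 4) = (z + 1)^2*(z - 4)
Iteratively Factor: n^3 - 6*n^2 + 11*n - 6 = (n - 1)*(n^2 - 5*n + 6) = (n - 3)*(n - 1)*(n - 2)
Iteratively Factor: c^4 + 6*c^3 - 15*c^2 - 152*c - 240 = (c - 5)*(c^3 + 11*c^2 + 40*c + 48) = (c - 5)*(c + 4)*(c^2 + 7*c + 12) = (c - 5)*(c + 4)^2*(c + 3)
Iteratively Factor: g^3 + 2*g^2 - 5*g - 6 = (g + 1)*(g^2 + g - 6) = (g + 1)*(g + 3)*(g - 2)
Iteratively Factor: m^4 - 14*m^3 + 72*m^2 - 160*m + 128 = (m - 4)*(m^3 - 10*m^2 + 32*m - 32) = (m - 4)^2*(m^2 - 6*m + 8) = (m - 4)^3*(m - 2)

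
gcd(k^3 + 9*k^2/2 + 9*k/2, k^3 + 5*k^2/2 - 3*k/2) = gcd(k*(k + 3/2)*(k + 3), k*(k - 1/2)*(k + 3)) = k^2 + 3*k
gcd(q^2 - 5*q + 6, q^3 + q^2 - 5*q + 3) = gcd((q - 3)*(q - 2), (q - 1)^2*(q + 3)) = 1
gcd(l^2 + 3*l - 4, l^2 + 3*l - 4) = l^2 + 3*l - 4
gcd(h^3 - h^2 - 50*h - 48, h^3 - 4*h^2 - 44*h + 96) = h^2 - 2*h - 48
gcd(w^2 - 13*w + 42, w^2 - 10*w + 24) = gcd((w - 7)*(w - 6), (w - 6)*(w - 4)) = w - 6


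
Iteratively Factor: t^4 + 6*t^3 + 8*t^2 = (t)*(t^3 + 6*t^2 + 8*t) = t*(t + 2)*(t^2 + 4*t) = t*(t + 2)*(t + 4)*(t)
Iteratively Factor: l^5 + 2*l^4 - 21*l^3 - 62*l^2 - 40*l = (l + 4)*(l^4 - 2*l^3 - 13*l^2 - 10*l) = (l - 5)*(l + 4)*(l^3 + 3*l^2 + 2*l) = (l - 5)*(l + 1)*(l + 4)*(l^2 + 2*l) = l*(l - 5)*(l + 1)*(l + 4)*(l + 2)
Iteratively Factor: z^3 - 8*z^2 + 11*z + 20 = (z - 4)*(z^2 - 4*z - 5) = (z - 4)*(z + 1)*(z - 5)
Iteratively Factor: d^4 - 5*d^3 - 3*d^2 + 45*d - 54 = (d - 3)*(d^3 - 2*d^2 - 9*d + 18) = (d - 3)^2*(d^2 + d - 6) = (d - 3)^2*(d - 2)*(d + 3)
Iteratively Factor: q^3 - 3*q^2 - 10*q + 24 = (q + 3)*(q^2 - 6*q + 8) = (q - 2)*(q + 3)*(q - 4)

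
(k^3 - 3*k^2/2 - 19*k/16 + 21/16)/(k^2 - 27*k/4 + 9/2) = (4*k^2 - 3*k - 7)/(4*(k - 6))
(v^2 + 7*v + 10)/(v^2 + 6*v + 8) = (v + 5)/(v + 4)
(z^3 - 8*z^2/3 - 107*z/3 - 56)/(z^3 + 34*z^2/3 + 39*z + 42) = (z - 8)/(z + 6)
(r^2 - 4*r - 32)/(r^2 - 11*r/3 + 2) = 3*(r^2 - 4*r - 32)/(3*r^2 - 11*r + 6)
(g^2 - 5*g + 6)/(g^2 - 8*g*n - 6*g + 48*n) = (g^2 - 5*g + 6)/(g^2 - 8*g*n - 6*g + 48*n)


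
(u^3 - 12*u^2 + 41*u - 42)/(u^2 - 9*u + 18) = (u^2 - 9*u + 14)/(u - 6)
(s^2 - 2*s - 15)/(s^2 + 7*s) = (s^2 - 2*s - 15)/(s*(s + 7))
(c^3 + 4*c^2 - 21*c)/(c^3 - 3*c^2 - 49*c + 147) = c/(c - 7)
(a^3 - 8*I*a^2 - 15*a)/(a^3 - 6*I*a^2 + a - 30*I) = a/(a + 2*I)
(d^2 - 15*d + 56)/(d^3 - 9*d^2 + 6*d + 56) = (d - 8)/(d^2 - 2*d - 8)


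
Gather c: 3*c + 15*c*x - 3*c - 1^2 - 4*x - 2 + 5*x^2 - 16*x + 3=15*c*x + 5*x^2 - 20*x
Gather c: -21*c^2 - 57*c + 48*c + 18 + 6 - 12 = -21*c^2 - 9*c + 12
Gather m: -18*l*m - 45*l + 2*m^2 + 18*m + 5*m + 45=-45*l + 2*m^2 + m*(23 - 18*l) + 45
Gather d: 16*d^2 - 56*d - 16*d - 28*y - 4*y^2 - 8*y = 16*d^2 - 72*d - 4*y^2 - 36*y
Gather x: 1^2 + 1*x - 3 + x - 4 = 2*x - 6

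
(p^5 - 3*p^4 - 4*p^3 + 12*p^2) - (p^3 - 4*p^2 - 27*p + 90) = p^5 - 3*p^4 - 5*p^3 + 16*p^2 + 27*p - 90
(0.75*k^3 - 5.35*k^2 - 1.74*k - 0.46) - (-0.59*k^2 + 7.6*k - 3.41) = 0.75*k^3 - 4.76*k^2 - 9.34*k + 2.95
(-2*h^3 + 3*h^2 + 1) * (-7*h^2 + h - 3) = 14*h^5 - 23*h^4 + 9*h^3 - 16*h^2 + h - 3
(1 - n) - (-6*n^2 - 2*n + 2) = 6*n^2 + n - 1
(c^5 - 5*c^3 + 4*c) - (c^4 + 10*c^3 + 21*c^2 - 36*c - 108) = c^5 - c^4 - 15*c^3 - 21*c^2 + 40*c + 108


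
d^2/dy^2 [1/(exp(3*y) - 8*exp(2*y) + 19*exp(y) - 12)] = ((-9*exp(2*y) + 32*exp(y) - 19)*(exp(3*y) - 8*exp(2*y) + 19*exp(y) - 12) + 2*(3*exp(2*y) - 16*exp(y) + 19)^2*exp(y))*exp(y)/(exp(3*y) - 8*exp(2*y) + 19*exp(y) - 12)^3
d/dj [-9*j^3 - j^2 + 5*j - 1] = -27*j^2 - 2*j + 5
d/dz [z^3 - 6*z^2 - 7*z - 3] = 3*z^2 - 12*z - 7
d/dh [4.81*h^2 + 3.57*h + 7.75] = 9.62*h + 3.57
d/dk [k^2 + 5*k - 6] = 2*k + 5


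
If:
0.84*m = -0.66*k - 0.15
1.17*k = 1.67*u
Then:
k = 1.42735042735043*u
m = -1.12148962148962*u - 0.178571428571429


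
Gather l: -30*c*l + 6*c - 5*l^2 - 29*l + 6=6*c - 5*l^2 + l*(-30*c - 29) + 6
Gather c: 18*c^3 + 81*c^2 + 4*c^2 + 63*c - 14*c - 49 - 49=18*c^3 + 85*c^2 + 49*c - 98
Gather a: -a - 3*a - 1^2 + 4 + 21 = 24 - 4*a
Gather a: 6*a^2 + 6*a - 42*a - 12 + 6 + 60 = 6*a^2 - 36*a + 54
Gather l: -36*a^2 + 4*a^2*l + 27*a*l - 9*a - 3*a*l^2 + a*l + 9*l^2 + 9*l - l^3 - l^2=-36*a^2 - 9*a - l^3 + l^2*(8 - 3*a) + l*(4*a^2 + 28*a + 9)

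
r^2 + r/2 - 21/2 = (r - 3)*(r + 7/2)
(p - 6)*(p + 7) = p^2 + p - 42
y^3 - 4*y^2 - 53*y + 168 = (y - 8)*(y - 3)*(y + 7)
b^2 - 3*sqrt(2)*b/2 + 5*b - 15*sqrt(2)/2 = (b + 5)*(b - 3*sqrt(2)/2)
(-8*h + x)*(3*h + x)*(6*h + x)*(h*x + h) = -144*h^4*x - 144*h^4 - 54*h^3*x^2 - 54*h^3*x + h^2*x^3 + h^2*x^2 + h*x^4 + h*x^3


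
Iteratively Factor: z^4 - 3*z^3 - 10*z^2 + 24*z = (z)*(z^3 - 3*z^2 - 10*z + 24) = z*(z - 2)*(z^2 - z - 12) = z*(z - 4)*(z - 2)*(z + 3)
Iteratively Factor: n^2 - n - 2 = (n - 2)*(n + 1)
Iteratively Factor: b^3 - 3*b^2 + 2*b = (b - 2)*(b^2 - b) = (b - 2)*(b - 1)*(b)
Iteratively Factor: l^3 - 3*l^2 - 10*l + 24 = (l - 2)*(l^2 - l - 12) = (l - 4)*(l - 2)*(l + 3)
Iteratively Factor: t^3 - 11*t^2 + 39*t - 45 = (t - 3)*(t^2 - 8*t + 15) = (t - 3)^2*(t - 5)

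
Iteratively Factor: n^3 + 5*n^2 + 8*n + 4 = (n + 2)*(n^2 + 3*n + 2) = (n + 2)^2*(n + 1)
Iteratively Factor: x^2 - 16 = (x + 4)*(x - 4)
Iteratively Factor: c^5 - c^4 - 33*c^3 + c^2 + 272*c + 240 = (c - 4)*(c^4 + 3*c^3 - 21*c^2 - 83*c - 60) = (c - 5)*(c - 4)*(c^3 + 8*c^2 + 19*c + 12) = (c - 5)*(c - 4)*(c + 4)*(c^2 + 4*c + 3) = (c - 5)*(c - 4)*(c + 3)*(c + 4)*(c + 1)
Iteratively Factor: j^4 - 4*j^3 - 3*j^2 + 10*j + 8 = (j + 1)*(j^3 - 5*j^2 + 2*j + 8) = (j - 2)*(j + 1)*(j^2 - 3*j - 4) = (j - 2)*(j + 1)^2*(j - 4)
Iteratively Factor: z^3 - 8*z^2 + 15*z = (z - 5)*(z^2 - 3*z) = z*(z - 5)*(z - 3)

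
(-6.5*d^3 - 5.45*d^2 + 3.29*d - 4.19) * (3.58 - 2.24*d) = 14.56*d^4 - 11.062*d^3 - 26.8806*d^2 + 21.1638*d - 15.0002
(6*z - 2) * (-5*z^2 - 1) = -30*z^3 + 10*z^2 - 6*z + 2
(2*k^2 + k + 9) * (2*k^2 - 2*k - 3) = 4*k^4 - 2*k^3 + 10*k^2 - 21*k - 27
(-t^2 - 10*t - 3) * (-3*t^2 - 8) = 3*t^4 + 30*t^3 + 17*t^2 + 80*t + 24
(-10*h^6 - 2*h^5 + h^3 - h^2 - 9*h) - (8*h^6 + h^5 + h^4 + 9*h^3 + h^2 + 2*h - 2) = -18*h^6 - 3*h^5 - h^4 - 8*h^3 - 2*h^2 - 11*h + 2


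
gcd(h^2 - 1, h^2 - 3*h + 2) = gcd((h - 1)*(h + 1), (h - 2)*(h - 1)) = h - 1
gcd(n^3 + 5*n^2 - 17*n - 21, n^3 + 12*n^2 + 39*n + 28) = n^2 + 8*n + 7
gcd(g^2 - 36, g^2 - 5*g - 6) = g - 6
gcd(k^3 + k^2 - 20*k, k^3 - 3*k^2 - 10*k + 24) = k - 4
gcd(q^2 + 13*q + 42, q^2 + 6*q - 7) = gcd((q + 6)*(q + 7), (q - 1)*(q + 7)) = q + 7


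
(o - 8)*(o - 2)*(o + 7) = o^3 - 3*o^2 - 54*o + 112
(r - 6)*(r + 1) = r^2 - 5*r - 6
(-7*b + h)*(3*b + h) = -21*b^2 - 4*b*h + h^2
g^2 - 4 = (g - 2)*(g + 2)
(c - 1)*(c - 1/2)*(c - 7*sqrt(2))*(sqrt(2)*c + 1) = sqrt(2)*c^4 - 13*c^3 - 3*sqrt(2)*c^3/2 - 13*sqrt(2)*c^2/2 + 39*c^2/2 - 13*c/2 + 21*sqrt(2)*c/2 - 7*sqrt(2)/2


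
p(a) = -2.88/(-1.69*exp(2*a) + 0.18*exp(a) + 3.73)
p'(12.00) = 0.00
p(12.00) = 0.00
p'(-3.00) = 0.00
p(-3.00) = -0.77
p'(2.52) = -0.02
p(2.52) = 0.01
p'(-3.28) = 0.00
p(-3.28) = -0.77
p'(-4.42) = 0.00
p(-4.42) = -0.77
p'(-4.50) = 0.00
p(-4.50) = -0.77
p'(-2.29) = -0.00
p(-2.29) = -0.77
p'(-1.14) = -0.06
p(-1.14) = -0.80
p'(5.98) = -0.00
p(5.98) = 0.00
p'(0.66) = -7.01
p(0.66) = 1.28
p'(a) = -2.88*(3.38*exp(2*a) - 0.18*exp(a))/(-1.69*exp(2*a) + 0.18*exp(a) + 3.73)^2 = (0.5184 - 9.7344*exp(a))*exp(a)/(-1.69*exp(2*a) + 0.18*exp(a) + 3.73)^2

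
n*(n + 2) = n^2 + 2*n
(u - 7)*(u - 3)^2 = u^3 - 13*u^2 + 51*u - 63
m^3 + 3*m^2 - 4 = (m - 1)*(m + 2)^2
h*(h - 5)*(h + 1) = h^3 - 4*h^2 - 5*h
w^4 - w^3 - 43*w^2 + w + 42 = (w - 7)*(w - 1)*(w + 1)*(w + 6)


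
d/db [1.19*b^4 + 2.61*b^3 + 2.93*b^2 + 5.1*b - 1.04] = 4.76*b^3 + 7.83*b^2 + 5.86*b + 5.1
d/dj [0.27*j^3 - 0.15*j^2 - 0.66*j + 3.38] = 0.81*j^2 - 0.3*j - 0.66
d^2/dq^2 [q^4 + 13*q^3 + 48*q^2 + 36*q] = 12*q^2 + 78*q + 96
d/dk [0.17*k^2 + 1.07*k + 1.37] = 0.34*k + 1.07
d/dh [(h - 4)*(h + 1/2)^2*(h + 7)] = 4*h^3 + 12*h^2 - 99*h/2 - 109/4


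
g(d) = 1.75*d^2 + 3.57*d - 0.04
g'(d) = 3.5*d + 3.57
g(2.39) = 18.49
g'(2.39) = 11.94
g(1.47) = 8.99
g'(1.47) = 8.72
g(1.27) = 7.32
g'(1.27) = 8.02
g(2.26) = 16.97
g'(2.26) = 11.48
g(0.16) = 0.58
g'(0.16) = 4.13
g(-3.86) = 12.25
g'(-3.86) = -9.94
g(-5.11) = 27.41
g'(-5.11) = -14.32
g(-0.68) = -1.66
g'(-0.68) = 1.19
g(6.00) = 84.38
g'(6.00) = 24.57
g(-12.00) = 209.12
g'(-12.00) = -38.43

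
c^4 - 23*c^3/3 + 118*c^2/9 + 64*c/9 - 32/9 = (c - 4)^2*(c - 1/3)*(c + 2/3)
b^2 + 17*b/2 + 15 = (b + 5/2)*(b + 6)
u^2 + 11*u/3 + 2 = (u + 2/3)*(u + 3)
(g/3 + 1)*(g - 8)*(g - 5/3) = g^3/3 - 20*g^2/9 - 47*g/9 + 40/3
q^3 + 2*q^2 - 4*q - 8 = (q - 2)*(q + 2)^2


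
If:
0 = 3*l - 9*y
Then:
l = 3*y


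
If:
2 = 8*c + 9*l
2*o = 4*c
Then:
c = o/2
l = 2/9 - 4*o/9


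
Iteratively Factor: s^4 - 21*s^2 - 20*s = (s - 5)*(s^3 + 5*s^2 + 4*s) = s*(s - 5)*(s^2 + 5*s + 4) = s*(s - 5)*(s + 4)*(s + 1)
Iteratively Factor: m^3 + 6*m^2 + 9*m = (m)*(m^2 + 6*m + 9) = m*(m + 3)*(m + 3)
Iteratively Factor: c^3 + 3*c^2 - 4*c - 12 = (c - 2)*(c^2 + 5*c + 6) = (c - 2)*(c + 2)*(c + 3)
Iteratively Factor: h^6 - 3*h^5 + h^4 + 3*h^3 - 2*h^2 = (h + 1)*(h^5 - 4*h^4 + 5*h^3 - 2*h^2) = h*(h + 1)*(h^4 - 4*h^3 + 5*h^2 - 2*h) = h*(h - 2)*(h + 1)*(h^3 - 2*h^2 + h) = h*(h - 2)*(h - 1)*(h + 1)*(h^2 - h) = h*(h - 2)*(h - 1)^2*(h + 1)*(h)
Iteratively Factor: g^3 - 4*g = (g - 2)*(g^2 + 2*g) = (g - 2)*(g + 2)*(g)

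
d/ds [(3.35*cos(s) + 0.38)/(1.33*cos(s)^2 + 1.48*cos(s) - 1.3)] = (4.4555*cos(s)^2 + 1.0108*cos(s) + 4.9174)*sin(s)/(1.7689*cos(s)^4 + 3.9368*cos(s)^3 - 1.2676*cos(s)^2 - 3.848*cos(s) + 1.69)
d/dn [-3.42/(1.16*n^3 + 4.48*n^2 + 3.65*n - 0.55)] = (11.9016*n^2 + 30.6432*n + 12.483)/(1.16*n^3 + 4.48*n^2 + 3.65*n - 0.55)^2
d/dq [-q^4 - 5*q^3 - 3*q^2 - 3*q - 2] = -4*q^3 - 15*q^2 - 6*q - 3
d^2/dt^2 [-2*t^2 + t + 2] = -4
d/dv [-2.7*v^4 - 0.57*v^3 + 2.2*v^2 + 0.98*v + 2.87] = -10.8*v^3 - 1.71*v^2 + 4.4*v + 0.98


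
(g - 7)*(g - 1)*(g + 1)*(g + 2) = g^4 - 5*g^3 - 15*g^2 + 5*g + 14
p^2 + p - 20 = (p - 4)*(p + 5)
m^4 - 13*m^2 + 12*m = m*(m - 3)*(m - 1)*(m + 4)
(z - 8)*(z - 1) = z^2 - 9*z + 8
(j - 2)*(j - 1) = j^2 - 3*j + 2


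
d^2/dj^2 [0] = 0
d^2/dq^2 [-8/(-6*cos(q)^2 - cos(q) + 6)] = 8*(-144*sin(q)^4 + 217*sin(q)^2 + 33*cos(q)/2 - 9*cos(3*q)/2 + 1)/(-6*sin(q)^2 + cos(q))^3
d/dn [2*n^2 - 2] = 4*n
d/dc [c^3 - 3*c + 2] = 3*c^2 - 3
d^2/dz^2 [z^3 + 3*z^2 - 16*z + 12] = 6*z + 6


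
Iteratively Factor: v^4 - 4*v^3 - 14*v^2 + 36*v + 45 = (v - 3)*(v^3 - v^2 - 17*v - 15) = (v - 3)*(v + 1)*(v^2 - 2*v - 15) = (v - 5)*(v - 3)*(v + 1)*(v + 3)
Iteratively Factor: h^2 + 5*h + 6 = (h + 2)*(h + 3)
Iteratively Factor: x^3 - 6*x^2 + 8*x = (x - 4)*(x^2 - 2*x) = x*(x - 4)*(x - 2)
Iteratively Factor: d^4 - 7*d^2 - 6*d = (d + 1)*(d^3 - d^2 - 6*d) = (d - 3)*(d + 1)*(d^2 + 2*d) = (d - 3)*(d + 1)*(d + 2)*(d)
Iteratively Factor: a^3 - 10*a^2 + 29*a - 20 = (a - 1)*(a^2 - 9*a + 20) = (a - 4)*(a - 1)*(a - 5)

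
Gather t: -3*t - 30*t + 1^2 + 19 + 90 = 110 - 33*t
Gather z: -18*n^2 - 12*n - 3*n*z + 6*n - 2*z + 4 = -18*n^2 - 6*n + z*(-3*n - 2) + 4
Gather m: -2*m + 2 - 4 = -2*m - 2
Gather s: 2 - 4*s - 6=-4*s - 4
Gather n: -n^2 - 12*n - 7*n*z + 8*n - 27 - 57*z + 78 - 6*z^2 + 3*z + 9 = -n^2 + n*(-7*z - 4) - 6*z^2 - 54*z + 60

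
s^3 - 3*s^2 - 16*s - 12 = (s - 6)*(s + 1)*(s + 2)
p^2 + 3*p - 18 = (p - 3)*(p + 6)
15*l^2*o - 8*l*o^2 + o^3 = o*(-5*l + o)*(-3*l + o)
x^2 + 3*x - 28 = (x - 4)*(x + 7)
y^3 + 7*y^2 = y^2*(y + 7)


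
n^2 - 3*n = n*(n - 3)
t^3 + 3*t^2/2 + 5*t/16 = t*(t + 1/4)*(t + 5/4)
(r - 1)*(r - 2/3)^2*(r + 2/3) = r^4 - 5*r^3/3 + 2*r^2/9 + 20*r/27 - 8/27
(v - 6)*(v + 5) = v^2 - v - 30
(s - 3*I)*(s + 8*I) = s^2 + 5*I*s + 24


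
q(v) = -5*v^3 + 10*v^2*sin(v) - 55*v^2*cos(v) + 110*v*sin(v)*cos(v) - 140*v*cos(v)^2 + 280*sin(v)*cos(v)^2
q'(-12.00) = 2190.94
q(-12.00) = 3434.95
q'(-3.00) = -1428.88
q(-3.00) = 939.15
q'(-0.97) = -70.86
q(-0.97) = -13.11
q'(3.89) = -9.33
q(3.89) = 31.20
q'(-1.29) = -5.25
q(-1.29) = 0.37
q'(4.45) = -1322.01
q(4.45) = -286.83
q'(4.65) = -1971.16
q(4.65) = -616.17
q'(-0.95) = -72.62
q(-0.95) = -14.54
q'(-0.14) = 114.60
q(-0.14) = -18.05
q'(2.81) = -79.36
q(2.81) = -39.97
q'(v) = 55*v^2*sin(v) + 10*v^2*cos(v) - 15*v^2 - 110*v*sin(v)^2 + 280*v*sin(v)*cos(v) + 20*v*sin(v) + 110*v*cos(v)^2 - 110*v*cos(v) - 560*sin(v)^2*cos(v) + 110*sin(v)*cos(v) + 280*cos(v)^3 - 140*cos(v)^2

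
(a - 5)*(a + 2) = a^2 - 3*a - 10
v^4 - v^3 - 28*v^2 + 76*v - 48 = (v - 4)*(v - 2)*(v - 1)*(v + 6)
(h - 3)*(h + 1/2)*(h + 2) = h^3 - h^2/2 - 13*h/2 - 3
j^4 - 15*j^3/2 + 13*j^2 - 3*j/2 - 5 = (j - 5)*(j - 2)*(j - 1)*(j + 1/2)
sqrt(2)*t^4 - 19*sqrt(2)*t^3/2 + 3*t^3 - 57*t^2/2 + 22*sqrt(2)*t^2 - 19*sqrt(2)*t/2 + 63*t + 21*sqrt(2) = (t - 6)*(t - 7/2)*(t + sqrt(2))*(sqrt(2)*t + 1)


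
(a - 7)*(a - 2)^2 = a^3 - 11*a^2 + 32*a - 28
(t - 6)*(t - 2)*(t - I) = t^3 - 8*t^2 - I*t^2 + 12*t + 8*I*t - 12*I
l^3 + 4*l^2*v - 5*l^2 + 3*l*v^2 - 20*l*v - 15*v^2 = (l - 5)*(l + v)*(l + 3*v)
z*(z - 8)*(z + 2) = z^3 - 6*z^2 - 16*z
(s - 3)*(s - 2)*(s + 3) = s^3 - 2*s^2 - 9*s + 18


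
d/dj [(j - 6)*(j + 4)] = 2*j - 2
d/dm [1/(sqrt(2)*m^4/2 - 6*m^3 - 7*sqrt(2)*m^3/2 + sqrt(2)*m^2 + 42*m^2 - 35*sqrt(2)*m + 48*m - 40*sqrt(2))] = 2*(-4*sqrt(2)*m^3 + 21*sqrt(2)*m^2 + 36*m^2 - 168*m - 4*sqrt(2)*m - 96 + 70*sqrt(2))/(sqrt(2)*m^4 - 12*m^3 - 7*sqrt(2)*m^3 + 2*sqrt(2)*m^2 + 84*m^2 - 70*sqrt(2)*m + 96*m - 80*sqrt(2))^2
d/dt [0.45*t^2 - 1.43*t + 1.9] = 0.9*t - 1.43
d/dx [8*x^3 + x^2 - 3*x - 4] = 24*x^2 + 2*x - 3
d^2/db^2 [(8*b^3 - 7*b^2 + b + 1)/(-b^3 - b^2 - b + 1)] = 2*(15*b^6 + 21*b^5 - 78*b^4 + 18*b^3 + 33*b^2 - 33*b + 4)/(b^9 + 3*b^8 + 6*b^7 + 4*b^6 - 6*b^4 - 2*b^3 + 3*b - 1)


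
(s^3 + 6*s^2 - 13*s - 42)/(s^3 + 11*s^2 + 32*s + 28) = (s - 3)/(s + 2)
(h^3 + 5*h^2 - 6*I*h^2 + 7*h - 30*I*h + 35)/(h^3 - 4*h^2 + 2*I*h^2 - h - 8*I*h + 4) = (h^2 + h*(5 - 7*I) - 35*I)/(h^2 + h*(-4 + I) - 4*I)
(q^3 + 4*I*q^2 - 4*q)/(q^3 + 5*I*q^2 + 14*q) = (q^2 + 4*I*q - 4)/(q^2 + 5*I*q + 14)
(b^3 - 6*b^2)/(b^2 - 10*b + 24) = b^2/(b - 4)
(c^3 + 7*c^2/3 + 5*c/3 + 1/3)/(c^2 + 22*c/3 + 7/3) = (c^2 + 2*c + 1)/(c + 7)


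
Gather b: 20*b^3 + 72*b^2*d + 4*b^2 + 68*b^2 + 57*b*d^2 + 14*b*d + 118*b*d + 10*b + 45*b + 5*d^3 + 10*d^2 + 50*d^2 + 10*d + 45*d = 20*b^3 + b^2*(72*d + 72) + b*(57*d^2 + 132*d + 55) + 5*d^3 + 60*d^2 + 55*d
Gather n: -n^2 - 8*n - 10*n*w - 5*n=-n^2 + n*(-10*w - 13)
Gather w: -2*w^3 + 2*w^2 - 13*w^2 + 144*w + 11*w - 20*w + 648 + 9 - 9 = -2*w^3 - 11*w^2 + 135*w + 648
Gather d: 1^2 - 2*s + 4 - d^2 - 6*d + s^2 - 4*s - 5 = -d^2 - 6*d + s^2 - 6*s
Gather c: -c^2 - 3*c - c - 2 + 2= -c^2 - 4*c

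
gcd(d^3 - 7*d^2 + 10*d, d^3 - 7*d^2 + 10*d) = d^3 - 7*d^2 + 10*d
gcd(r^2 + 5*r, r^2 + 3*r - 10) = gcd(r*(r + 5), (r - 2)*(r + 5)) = r + 5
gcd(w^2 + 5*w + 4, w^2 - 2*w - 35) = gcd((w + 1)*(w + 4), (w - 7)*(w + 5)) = 1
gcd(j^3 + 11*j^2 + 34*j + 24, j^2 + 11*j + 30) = j + 6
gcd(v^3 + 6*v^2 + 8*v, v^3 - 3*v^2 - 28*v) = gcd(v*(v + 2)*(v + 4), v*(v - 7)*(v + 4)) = v^2 + 4*v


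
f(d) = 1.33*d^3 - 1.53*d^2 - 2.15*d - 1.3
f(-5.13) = -210.09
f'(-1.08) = 5.81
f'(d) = 3.99*d^2 - 3.06*d - 2.15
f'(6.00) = 123.13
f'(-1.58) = 12.65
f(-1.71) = -8.75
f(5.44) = 155.84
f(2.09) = -0.33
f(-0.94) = -1.74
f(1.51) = -3.46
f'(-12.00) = 609.13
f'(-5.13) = 118.55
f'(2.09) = 8.88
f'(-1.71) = 14.75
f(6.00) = 218.00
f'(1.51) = 2.33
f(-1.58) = -6.97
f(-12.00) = -2494.06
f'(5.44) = 99.28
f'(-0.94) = 4.25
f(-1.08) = -2.44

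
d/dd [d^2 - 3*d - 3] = 2*d - 3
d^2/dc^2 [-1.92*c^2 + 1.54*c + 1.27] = -3.84000000000000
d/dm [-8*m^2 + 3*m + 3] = 3 - 16*m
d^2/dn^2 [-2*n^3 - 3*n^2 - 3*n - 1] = -12*n - 6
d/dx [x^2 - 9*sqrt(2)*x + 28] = 2*x - 9*sqrt(2)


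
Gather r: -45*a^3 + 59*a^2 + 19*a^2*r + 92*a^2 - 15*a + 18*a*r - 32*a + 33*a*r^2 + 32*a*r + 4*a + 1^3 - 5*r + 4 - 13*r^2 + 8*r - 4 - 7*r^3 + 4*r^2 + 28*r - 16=-45*a^3 + 151*a^2 - 43*a - 7*r^3 + r^2*(33*a - 9) + r*(19*a^2 + 50*a + 31) - 15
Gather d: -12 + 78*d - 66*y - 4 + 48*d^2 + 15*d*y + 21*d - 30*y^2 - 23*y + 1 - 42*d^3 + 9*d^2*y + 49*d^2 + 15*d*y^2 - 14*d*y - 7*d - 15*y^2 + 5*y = -42*d^3 + d^2*(9*y + 97) + d*(15*y^2 + y + 92) - 45*y^2 - 84*y - 15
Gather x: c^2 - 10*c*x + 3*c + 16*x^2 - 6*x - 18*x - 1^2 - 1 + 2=c^2 + 3*c + 16*x^2 + x*(-10*c - 24)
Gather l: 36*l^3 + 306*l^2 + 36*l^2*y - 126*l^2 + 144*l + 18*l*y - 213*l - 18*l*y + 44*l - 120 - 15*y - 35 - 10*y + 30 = 36*l^3 + l^2*(36*y + 180) - 25*l - 25*y - 125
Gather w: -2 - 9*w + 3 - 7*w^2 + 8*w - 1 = -7*w^2 - w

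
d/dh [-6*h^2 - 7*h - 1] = -12*h - 7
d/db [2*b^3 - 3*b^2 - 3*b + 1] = 6*b^2 - 6*b - 3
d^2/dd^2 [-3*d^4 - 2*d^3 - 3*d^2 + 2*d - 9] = -36*d^2 - 12*d - 6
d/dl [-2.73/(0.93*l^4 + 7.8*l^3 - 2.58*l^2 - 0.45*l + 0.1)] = (10.1556*l^3 + 63.882*l^2 - 14.0868*l - 1.2285)/(0.93*l^4 + 7.8*l^3 - 2.58*l^2 - 0.45*l + 0.1)^2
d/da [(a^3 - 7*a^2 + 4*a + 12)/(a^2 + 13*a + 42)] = (a^4 + 26*a^3 + 31*a^2 - 612*a + 12)/(a^4 + 26*a^3 + 253*a^2 + 1092*a + 1764)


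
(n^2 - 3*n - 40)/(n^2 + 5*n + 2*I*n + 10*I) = (n - 8)/(n + 2*I)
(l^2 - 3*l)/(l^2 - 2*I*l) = (l - 3)/(l - 2*I)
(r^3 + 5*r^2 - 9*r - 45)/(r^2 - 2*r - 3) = (r^2 + 8*r + 15)/(r + 1)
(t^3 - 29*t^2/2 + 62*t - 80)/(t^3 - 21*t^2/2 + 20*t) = (t - 4)/t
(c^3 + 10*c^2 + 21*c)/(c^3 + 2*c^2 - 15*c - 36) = c*(c + 7)/(c^2 - c - 12)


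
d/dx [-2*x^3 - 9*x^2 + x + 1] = -6*x^2 - 18*x + 1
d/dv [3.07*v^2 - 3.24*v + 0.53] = 6.14*v - 3.24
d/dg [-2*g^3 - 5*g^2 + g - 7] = -6*g^2 - 10*g + 1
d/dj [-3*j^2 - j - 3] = -6*j - 1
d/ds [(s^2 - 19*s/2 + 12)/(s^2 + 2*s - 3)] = (23*s^2 - 60*s + 9)/(2*(s^4 + 4*s^3 - 2*s^2 - 12*s + 9))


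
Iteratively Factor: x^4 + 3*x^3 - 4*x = (x - 1)*(x^3 + 4*x^2 + 4*x) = (x - 1)*(x + 2)*(x^2 + 2*x) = (x - 1)*(x + 2)^2*(x)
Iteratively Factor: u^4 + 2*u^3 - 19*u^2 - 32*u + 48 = (u - 4)*(u^3 + 6*u^2 + 5*u - 12) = (u - 4)*(u + 3)*(u^2 + 3*u - 4) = (u - 4)*(u + 3)*(u + 4)*(u - 1)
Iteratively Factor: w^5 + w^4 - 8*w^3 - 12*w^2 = (w)*(w^4 + w^3 - 8*w^2 - 12*w) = w^2*(w^3 + w^2 - 8*w - 12) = w^2*(w + 2)*(w^2 - w - 6) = w^2*(w + 2)^2*(w - 3)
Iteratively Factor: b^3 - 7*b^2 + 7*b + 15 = (b - 5)*(b^2 - 2*b - 3) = (b - 5)*(b + 1)*(b - 3)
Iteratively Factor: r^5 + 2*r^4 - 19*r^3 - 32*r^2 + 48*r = (r + 4)*(r^4 - 2*r^3 - 11*r^2 + 12*r) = (r - 1)*(r + 4)*(r^3 - r^2 - 12*r) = r*(r - 1)*(r + 4)*(r^2 - r - 12) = r*(r - 4)*(r - 1)*(r + 4)*(r + 3)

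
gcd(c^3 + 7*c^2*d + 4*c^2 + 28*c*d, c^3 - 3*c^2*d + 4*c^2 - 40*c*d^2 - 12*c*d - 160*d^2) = c + 4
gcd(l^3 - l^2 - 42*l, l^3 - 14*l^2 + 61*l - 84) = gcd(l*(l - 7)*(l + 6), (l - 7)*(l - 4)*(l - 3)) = l - 7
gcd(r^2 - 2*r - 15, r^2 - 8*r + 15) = r - 5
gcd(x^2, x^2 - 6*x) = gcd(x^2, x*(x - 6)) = x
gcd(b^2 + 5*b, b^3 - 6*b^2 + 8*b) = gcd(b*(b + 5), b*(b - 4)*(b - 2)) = b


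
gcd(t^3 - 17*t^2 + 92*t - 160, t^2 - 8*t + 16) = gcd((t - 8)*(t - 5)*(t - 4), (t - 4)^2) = t - 4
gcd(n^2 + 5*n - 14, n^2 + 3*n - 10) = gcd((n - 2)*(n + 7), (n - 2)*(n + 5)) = n - 2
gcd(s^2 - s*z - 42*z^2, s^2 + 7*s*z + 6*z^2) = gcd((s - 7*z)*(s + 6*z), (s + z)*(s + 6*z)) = s + 6*z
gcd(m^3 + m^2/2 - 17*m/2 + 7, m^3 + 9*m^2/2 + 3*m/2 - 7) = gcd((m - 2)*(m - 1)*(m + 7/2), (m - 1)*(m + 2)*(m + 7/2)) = m^2 + 5*m/2 - 7/2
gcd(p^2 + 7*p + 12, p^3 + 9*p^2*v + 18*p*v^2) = 1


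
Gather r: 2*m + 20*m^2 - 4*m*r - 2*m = 20*m^2 - 4*m*r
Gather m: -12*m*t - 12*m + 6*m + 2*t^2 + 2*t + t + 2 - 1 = m*(-12*t - 6) + 2*t^2 + 3*t + 1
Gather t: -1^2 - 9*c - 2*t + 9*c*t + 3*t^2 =-9*c + 3*t^2 + t*(9*c - 2) - 1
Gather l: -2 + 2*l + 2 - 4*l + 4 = 4 - 2*l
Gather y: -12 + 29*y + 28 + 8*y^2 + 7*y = 8*y^2 + 36*y + 16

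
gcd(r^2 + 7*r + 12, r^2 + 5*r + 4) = r + 4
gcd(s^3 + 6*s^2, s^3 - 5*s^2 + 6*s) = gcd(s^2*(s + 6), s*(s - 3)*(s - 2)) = s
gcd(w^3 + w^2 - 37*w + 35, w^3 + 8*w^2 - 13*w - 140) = w + 7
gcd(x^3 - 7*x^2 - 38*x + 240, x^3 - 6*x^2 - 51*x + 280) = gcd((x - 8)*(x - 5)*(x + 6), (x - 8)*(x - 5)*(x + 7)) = x^2 - 13*x + 40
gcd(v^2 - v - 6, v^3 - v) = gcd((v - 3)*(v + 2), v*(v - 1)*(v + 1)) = 1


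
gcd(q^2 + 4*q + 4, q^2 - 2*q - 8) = q + 2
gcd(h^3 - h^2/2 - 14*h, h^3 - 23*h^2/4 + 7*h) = h^2 - 4*h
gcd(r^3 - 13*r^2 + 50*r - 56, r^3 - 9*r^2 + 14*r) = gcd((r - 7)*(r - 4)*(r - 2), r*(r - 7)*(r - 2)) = r^2 - 9*r + 14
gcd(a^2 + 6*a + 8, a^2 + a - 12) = a + 4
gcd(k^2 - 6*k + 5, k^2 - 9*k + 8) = k - 1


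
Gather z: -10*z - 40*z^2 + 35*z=-40*z^2 + 25*z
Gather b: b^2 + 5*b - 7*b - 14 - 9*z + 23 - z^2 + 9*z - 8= b^2 - 2*b - z^2 + 1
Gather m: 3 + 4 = 7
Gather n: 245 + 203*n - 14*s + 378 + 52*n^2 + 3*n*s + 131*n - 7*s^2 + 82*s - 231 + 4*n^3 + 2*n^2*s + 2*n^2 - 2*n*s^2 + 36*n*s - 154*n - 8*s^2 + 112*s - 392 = 4*n^3 + n^2*(2*s + 54) + n*(-2*s^2 + 39*s + 180) - 15*s^2 + 180*s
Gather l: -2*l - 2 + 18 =16 - 2*l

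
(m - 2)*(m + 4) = m^2 + 2*m - 8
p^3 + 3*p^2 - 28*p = p*(p - 4)*(p + 7)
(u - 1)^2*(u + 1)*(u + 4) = u^4 + 3*u^3 - 5*u^2 - 3*u + 4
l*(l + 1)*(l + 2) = l^3 + 3*l^2 + 2*l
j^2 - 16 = (j - 4)*(j + 4)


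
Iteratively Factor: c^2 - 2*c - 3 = (c - 3)*(c + 1)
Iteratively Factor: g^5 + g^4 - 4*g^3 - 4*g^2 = (g)*(g^4 + g^3 - 4*g^2 - 4*g) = g^2*(g^3 + g^2 - 4*g - 4) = g^2*(g + 1)*(g^2 - 4) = g^2*(g - 2)*(g + 1)*(g + 2)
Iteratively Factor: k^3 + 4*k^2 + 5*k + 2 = (k + 1)*(k^2 + 3*k + 2) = (k + 1)^2*(k + 2)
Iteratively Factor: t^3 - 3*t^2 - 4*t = (t)*(t^2 - 3*t - 4) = t*(t + 1)*(t - 4)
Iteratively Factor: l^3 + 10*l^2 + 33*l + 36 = (l + 4)*(l^2 + 6*l + 9) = (l + 3)*(l + 4)*(l + 3)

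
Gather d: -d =-d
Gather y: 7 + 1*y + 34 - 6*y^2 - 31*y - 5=-6*y^2 - 30*y + 36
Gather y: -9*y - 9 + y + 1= -8*y - 8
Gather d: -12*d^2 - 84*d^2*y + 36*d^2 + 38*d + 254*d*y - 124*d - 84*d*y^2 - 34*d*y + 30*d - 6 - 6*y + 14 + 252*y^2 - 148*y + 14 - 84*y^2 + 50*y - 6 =d^2*(24 - 84*y) + d*(-84*y^2 + 220*y - 56) + 168*y^2 - 104*y + 16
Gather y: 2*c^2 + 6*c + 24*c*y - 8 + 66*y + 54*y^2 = 2*c^2 + 6*c + 54*y^2 + y*(24*c + 66) - 8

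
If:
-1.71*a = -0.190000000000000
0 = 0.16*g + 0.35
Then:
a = 0.11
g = -2.19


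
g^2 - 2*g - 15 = (g - 5)*(g + 3)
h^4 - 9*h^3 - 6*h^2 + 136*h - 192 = (h - 8)*(h - 3)*(h - 2)*(h + 4)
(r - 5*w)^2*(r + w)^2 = r^4 - 8*r^3*w + 6*r^2*w^2 + 40*r*w^3 + 25*w^4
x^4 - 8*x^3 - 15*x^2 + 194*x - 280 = (x - 7)*(x - 4)*(x - 2)*(x + 5)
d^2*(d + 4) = d^3 + 4*d^2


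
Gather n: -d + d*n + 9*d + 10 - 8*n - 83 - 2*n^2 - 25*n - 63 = 8*d - 2*n^2 + n*(d - 33) - 136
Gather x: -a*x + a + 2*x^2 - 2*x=a + 2*x^2 + x*(-a - 2)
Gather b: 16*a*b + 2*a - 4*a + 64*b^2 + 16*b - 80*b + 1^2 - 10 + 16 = -2*a + 64*b^2 + b*(16*a - 64) + 7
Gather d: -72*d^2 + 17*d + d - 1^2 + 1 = -72*d^2 + 18*d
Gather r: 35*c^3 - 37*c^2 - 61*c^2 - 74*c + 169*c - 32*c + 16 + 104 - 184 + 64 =35*c^3 - 98*c^2 + 63*c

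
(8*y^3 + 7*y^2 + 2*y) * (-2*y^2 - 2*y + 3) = -16*y^5 - 30*y^4 + 6*y^3 + 17*y^2 + 6*y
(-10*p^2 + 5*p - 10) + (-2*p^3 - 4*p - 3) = -2*p^3 - 10*p^2 + p - 13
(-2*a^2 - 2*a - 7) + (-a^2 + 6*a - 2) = -3*a^2 + 4*a - 9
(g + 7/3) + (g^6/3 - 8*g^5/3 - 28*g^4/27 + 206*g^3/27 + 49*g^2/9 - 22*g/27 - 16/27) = g^6/3 - 8*g^5/3 - 28*g^4/27 + 206*g^3/27 + 49*g^2/9 + 5*g/27 + 47/27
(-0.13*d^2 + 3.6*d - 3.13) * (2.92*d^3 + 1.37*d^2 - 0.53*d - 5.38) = -0.3796*d^5 + 10.3339*d^4 - 4.1387*d^3 - 5.4967*d^2 - 17.7091*d + 16.8394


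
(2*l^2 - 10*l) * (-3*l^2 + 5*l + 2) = -6*l^4 + 40*l^3 - 46*l^2 - 20*l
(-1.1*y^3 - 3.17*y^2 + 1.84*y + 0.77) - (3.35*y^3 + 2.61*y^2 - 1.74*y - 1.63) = -4.45*y^3 - 5.78*y^2 + 3.58*y + 2.4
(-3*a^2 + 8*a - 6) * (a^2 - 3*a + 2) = -3*a^4 + 17*a^3 - 36*a^2 + 34*a - 12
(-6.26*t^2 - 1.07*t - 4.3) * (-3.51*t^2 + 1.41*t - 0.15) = 21.9726*t^4 - 5.0709*t^3 + 14.5233*t^2 - 5.9025*t + 0.645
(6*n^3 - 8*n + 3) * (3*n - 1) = 18*n^4 - 6*n^3 - 24*n^2 + 17*n - 3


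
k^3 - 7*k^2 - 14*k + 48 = (k - 8)*(k - 2)*(k + 3)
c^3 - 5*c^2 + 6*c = c*(c - 3)*(c - 2)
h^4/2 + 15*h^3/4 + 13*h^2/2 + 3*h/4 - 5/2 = (h/2 + 1/2)*(h - 1/2)*(h + 2)*(h + 5)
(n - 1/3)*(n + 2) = n^2 + 5*n/3 - 2/3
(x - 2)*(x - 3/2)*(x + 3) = x^3 - x^2/2 - 15*x/2 + 9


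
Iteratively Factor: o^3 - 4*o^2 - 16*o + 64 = (o + 4)*(o^2 - 8*o + 16) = (o - 4)*(o + 4)*(o - 4)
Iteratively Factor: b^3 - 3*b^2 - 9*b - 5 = (b + 1)*(b^2 - 4*b - 5) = (b - 5)*(b + 1)*(b + 1)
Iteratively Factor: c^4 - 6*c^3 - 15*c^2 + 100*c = (c)*(c^3 - 6*c^2 - 15*c + 100) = c*(c - 5)*(c^2 - c - 20) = c*(c - 5)^2*(c + 4)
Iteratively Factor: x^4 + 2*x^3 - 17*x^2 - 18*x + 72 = (x - 2)*(x^3 + 4*x^2 - 9*x - 36) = (x - 3)*(x - 2)*(x^2 + 7*x + 12) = (x - 3)*(x - 2)*(x + 3)*(x + 4)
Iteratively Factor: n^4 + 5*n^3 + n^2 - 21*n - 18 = (n + 3)*(n^3 + 2*n^2 - 5*n - 6) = (n + 1)*(n + 3)*(n^2 + n - 6) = (n - 2)*(n + 1)*(n + 3)*(n + 3)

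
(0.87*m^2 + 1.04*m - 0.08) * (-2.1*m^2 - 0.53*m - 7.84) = -1.827*m^4 - 2.6451*m^3 - 7.204*m^2 - 8.1112*m + 0.6272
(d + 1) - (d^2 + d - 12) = 13 - d^2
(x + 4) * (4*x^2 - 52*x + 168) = 4*x^3 - 36*x^2 - 40*x + 672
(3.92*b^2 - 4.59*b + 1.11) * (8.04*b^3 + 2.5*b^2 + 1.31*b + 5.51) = 31.5168*b^5 - 27.1036*b^4 + 2.5846*b^3 + 18.3613*b^2 - 23.8368*b + 6.1161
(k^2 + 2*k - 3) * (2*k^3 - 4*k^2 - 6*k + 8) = 2*k^5 - 20*k^3 + 8*k^2 + 34*k - 24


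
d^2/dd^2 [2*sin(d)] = -2*sin(d)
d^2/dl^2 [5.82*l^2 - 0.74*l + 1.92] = 11.6400000000000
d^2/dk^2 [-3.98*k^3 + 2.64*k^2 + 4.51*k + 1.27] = 5.28 - 23.88*k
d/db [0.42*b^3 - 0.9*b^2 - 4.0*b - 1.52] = 1.26*b^2 - 1.8*b - 4.0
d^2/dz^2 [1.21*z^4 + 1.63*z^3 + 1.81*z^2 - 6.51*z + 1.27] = 14.52*z^2 + 9.78*z + 3.62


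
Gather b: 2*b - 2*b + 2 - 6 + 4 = 0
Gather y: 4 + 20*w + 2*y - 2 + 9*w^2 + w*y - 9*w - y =9*w^2 + 11*w + y*(w + 1) + 2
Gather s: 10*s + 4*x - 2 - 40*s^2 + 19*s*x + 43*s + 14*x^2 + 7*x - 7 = -40*s^2 + s*(19*x + 53) + 14*x^2 + 11*x - 9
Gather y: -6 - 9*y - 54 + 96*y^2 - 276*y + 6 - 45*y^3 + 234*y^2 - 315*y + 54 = -45*y^3 + 330*y^2 - 600*y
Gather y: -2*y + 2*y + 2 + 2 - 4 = 0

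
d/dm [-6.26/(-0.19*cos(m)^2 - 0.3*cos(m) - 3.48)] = (2.3788*cos(m) + 1.878)*sin(m)/(0.19*cos(m)^2 + 0.3*cos(m) + 3.48)^2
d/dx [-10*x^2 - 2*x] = -20*x - 2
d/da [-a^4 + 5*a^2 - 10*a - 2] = -4*a^3 + 10*a - 10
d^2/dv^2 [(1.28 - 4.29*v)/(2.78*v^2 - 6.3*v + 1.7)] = (-(4.29*v - 1.28)*(5.56*v - 6.3)*(11.12*v - 12.6) + (71.5572*v - 61.1708)*(2.78*v^2 - 6.3*v + 1.7))/(2.78*v^2 - 6.3*v + 1.7)^3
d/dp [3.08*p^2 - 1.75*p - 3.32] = 6.16*p - 1.75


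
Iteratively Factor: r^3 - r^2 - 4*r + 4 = (r + 2)*(r^2 - 3*r + 2) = (r - 2)*(r + 2)*(r - 1)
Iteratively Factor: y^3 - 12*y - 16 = (y + 2)*(y^2 - 2*y - 8) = (y - 4)*(y + 2)*(y + 2)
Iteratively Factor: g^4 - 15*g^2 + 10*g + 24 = (g - 2)*(g^3 + 2*g^2 - 11*g - 12) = (g - 2)*(g + 4)*(g^2 - 2*g - 3) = (g - 2)*(g + 1)*(g + 4)*(g - 3)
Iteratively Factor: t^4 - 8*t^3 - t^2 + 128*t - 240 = (t - 3)*(t^3 - 5*t^2 - 16*t + 80) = (t - 3)*(t + 4)*(t^2 - 9*t + 20) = (t - 4)*(t - 3)*(t + 4)*(t - 5)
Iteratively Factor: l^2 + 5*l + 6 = (l + 2)*(l + 3)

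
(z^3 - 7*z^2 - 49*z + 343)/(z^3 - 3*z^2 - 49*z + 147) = (z - 7)/(z - 3)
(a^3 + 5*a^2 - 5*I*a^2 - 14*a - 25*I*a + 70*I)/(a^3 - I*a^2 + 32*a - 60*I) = (a^2 + 5*a - 14)/(a^2 + 4*I*a + 12)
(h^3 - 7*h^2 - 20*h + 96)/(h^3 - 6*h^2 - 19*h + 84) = (h - 8)/(h - 7)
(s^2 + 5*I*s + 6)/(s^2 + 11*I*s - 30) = (s - I)/(s + 5*I)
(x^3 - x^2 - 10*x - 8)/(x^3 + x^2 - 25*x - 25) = (x^2 - 2*x - 8)/(x^2 - 25)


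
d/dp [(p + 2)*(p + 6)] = 2*p + 8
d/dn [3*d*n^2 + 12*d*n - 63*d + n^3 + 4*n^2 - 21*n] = 6*d*n + 12*d + 3*n^2 + 8*n - 21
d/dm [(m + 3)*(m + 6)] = 2*m + 9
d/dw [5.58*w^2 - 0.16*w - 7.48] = 11.16*w - 0.16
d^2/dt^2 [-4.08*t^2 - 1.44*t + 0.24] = -8.16000000000000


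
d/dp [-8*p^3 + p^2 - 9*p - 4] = -24*p^2 + 2*p - 9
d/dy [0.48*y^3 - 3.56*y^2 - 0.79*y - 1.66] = 1.44*y^2 - 7.12*y - 0.79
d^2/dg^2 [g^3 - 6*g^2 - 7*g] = 6*g - 12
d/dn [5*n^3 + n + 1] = 15*n^2 + 1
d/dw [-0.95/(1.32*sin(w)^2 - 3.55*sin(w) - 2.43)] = (2.508*sin(w) - 3.3725)*cos(w)/(-1.32*sin(w)^2 + 3.55*sin(w) + 2.43)^2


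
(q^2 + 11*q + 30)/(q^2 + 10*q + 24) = (q + 5)/(q + 4)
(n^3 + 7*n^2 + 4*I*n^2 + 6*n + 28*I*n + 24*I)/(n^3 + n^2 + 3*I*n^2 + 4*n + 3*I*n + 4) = (n + 6)/(n - I)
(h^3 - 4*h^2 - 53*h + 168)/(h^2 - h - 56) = h - 3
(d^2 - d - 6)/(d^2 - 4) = (d - 3)/(d - 2)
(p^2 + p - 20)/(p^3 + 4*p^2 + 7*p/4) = 4*(p^2 + p - 20)/(p*(4*p^2 + 16*p + 7))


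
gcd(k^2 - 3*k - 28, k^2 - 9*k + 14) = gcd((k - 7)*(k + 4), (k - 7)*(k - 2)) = k - 7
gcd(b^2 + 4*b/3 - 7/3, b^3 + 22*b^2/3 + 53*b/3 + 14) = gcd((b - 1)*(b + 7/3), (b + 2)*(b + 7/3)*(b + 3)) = b + 7/3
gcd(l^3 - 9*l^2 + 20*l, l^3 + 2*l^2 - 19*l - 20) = l - 4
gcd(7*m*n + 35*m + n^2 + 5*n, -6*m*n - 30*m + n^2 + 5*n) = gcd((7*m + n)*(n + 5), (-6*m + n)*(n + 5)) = n + 5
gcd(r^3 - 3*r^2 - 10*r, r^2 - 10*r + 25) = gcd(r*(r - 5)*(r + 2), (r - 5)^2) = r - 5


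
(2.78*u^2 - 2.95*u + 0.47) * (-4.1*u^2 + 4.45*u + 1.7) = -11.398*u^4 + 24.466*u^3 - 10.3285*u^2 - 2.9235*u + 0.799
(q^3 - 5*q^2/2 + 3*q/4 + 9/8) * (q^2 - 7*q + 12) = q^5 - 19*q^4/2 + 121*q^3/4 - 273*q^2/8 + 9*q/8 + 27/2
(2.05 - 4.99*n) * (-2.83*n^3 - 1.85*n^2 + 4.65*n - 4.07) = 14.1217*n^4 + 3.43*n^3 - 26.996*n^2 + 29.8418*n - 8.3435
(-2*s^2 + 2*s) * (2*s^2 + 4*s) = -4*s^4 - 4*s^3 + 8*s^2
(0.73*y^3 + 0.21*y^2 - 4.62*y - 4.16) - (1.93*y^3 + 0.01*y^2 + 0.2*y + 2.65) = -1.2*y^3 + 0.2*y^2 - 4.82*y - 6.81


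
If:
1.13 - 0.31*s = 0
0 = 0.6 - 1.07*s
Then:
No Solution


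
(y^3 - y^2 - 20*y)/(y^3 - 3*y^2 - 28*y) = (y - 5)/(y - 7)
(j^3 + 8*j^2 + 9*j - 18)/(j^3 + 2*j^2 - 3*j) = (j + 6)/j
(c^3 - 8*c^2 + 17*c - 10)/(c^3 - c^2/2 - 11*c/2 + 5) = 2*(c - 5)/(2*c + 5)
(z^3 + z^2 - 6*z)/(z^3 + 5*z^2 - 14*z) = (z + 3)/(z + 7)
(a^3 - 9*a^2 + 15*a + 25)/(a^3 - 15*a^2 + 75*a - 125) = (a + 1)/(a - 5)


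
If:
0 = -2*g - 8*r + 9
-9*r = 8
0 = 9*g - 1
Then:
No Solution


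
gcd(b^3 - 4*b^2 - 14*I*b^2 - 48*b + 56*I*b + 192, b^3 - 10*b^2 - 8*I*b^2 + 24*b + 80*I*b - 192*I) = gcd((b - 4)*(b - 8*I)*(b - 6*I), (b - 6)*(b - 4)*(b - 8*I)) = b^2 + b*(-4 - 8*I) + 32*I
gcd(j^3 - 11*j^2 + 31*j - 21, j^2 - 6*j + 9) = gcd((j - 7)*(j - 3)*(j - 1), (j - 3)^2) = j - 3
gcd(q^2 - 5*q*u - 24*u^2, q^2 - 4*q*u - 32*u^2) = q - 8*u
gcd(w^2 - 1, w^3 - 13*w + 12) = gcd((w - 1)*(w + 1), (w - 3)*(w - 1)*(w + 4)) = w - 1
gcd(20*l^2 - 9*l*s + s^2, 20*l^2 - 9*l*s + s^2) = 20*l^2 - 9*l*s + s^2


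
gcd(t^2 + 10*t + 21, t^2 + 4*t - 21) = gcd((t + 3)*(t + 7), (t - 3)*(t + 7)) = t + 7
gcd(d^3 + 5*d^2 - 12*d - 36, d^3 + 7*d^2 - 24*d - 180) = d + 6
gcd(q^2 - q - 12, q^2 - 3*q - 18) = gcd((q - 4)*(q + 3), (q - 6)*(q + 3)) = q + 3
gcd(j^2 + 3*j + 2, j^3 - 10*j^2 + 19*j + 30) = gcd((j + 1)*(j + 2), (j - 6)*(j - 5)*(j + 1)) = j + 1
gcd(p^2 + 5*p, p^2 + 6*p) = p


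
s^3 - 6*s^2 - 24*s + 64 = (s - 8)*(s - 2)*(s + 4)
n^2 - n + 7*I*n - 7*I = (n - 1)*(n + 7*I)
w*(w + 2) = w^2 + 2*w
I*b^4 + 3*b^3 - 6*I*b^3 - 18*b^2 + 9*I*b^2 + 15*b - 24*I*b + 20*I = (b - 5)*(b - 4*I)*(b + I)*(I*b - I)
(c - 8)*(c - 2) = c^2 - 10*c + 16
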